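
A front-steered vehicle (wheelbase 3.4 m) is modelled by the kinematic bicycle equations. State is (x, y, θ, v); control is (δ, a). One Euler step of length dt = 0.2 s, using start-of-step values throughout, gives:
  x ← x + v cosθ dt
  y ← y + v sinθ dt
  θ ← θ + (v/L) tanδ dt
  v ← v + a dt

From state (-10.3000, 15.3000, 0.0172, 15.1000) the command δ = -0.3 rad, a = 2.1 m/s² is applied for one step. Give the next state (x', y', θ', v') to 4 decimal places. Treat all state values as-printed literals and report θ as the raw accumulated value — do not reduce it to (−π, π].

x' = -10.3000 + 15.1000·cos(0.0172)·0.2 = -7.2804
y' = 15.3000 + 15.1000·sin(0.0172)·0.2 = 15.3519
θ' = 0.0172 + (15.1000/3.4)·tan(-0.3)·0.2 = -0.2576
v' = 15.1000 + 2.1000·0.2 = 15.5200

(-7.2804, 15.3519, -0.2576, 15.5200)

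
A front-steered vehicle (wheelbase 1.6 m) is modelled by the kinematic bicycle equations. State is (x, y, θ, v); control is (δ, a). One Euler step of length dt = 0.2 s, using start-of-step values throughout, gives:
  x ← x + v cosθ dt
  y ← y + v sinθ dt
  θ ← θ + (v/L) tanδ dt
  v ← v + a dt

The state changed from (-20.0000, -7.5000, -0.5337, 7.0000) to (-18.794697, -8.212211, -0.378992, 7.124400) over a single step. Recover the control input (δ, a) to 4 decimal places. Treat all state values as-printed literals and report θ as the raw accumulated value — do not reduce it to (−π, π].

δ = 0.1750, a = 0.6220

a = (v'−v)/dt = (0.124400)/0.2 = 0.6220
Δθ = θ'−θ = 0.154708;  (v·dt/L) = 7.0000·0.2/1.6 = 0.875000
tan δ = Δθ·L/(v·dt) = 0.176809  →  δ = 0.1750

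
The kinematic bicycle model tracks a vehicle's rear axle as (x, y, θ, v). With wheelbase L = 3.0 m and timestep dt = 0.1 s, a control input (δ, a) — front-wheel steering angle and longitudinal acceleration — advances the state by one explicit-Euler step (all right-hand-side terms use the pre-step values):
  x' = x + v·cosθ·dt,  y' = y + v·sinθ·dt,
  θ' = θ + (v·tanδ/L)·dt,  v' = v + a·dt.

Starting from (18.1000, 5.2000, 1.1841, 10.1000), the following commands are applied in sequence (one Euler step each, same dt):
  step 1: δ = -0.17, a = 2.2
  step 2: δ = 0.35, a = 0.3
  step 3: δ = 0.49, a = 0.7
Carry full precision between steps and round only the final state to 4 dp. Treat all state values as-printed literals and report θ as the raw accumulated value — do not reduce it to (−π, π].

after step 1 (δ=-0.17, a=2.2): (18.480902, 6.135422, 1.126309, 10.320000)
after step 2 (δ=0.35, a=0.3): (18.924657, 7.067143, 1.251879, 10.350000)
after step 3 (δ=0.49, a=0.7): (19.249170, 8.049954, 1.435898, 10.420000)

(19.2492, 8.0500, 1.4359, 10.4200)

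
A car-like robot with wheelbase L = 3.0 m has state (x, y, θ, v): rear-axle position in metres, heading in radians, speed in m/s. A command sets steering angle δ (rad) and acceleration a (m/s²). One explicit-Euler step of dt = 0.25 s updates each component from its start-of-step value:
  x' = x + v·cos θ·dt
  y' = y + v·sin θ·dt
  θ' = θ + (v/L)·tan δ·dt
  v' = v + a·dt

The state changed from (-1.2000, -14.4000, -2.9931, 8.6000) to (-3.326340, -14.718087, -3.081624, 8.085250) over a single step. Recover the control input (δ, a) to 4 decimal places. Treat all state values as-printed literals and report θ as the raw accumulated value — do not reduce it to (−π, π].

a = (v'−v)/dt = (-0.514750)/0.25 = -2.0590
Δθ = θ'−θ = -0.088524;  (v·dt/L) = 8.6000·0.25/3.0 = 0.716667
tan δ = Δθ·L/(v·dt) = -0.123522  →  δ = -0.1229

δ = -0.1229, a = -2.0590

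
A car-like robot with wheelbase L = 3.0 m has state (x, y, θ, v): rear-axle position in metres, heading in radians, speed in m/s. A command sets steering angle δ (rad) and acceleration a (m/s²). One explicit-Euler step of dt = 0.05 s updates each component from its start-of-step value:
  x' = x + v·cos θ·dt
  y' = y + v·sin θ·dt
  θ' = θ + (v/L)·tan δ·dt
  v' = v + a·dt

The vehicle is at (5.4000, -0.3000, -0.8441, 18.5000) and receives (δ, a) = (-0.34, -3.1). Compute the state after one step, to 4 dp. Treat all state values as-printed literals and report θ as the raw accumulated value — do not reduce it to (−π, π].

x' = 5.4000 + 18.5000·cos(-0.8441)·0.05 = 6.0146
y' = -0.3000 + 18.5000·sin(-0.8441)·0.05 = -0.9913
θ' = -0.8441 + (18.5000/3.0)·tan(-0.34)·0.05 = -0.9532
v' = 18.5000 − 3.1000·0.05 = 18.3450

(6.0146, -0.9913, -0.9532, 18.3450)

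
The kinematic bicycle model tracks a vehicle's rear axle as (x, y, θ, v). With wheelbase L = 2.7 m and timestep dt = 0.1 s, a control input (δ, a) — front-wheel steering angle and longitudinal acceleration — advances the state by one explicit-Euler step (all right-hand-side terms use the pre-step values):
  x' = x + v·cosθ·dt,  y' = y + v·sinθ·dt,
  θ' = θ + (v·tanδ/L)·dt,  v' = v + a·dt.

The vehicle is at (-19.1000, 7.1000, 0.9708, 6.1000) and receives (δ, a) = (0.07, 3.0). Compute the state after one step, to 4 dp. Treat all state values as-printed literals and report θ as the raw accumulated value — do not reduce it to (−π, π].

(-18.7556, 7.6035, 0.9866, 6.4000)

x' = -19.1000 + 6.1000·cos(0.9708)·0.1 = -18.7556
y' = 7.1000 + 6.1000·sin(0.9708)·0.1 = 7.6035
θ' = 0.9708 + (6.1000/2.7)·tan(0.07)·0.1 = 0.9866
v' = 6.1000 + 3.0000·0.1 = 6.4000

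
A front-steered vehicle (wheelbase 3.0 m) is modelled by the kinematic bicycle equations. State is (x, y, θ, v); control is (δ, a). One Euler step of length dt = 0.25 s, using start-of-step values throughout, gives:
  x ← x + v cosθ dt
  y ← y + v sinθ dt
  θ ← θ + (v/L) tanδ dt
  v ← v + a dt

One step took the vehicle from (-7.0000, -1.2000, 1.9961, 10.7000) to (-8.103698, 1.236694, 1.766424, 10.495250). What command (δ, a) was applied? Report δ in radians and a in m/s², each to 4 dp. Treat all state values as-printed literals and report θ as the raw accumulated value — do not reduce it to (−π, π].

a = (v'−v)/dt = (-0.204750)/0.25 = -0.8190
Δθ = θ'−θ = -0.229676;  (v·dt/L) = 10.7000·0.25/3.0 = 0.891667
tan δ = Δθ·L/(v·dt) = -0.257581  →  δ = -0.2521

δ = -0.2521, a = -0.8190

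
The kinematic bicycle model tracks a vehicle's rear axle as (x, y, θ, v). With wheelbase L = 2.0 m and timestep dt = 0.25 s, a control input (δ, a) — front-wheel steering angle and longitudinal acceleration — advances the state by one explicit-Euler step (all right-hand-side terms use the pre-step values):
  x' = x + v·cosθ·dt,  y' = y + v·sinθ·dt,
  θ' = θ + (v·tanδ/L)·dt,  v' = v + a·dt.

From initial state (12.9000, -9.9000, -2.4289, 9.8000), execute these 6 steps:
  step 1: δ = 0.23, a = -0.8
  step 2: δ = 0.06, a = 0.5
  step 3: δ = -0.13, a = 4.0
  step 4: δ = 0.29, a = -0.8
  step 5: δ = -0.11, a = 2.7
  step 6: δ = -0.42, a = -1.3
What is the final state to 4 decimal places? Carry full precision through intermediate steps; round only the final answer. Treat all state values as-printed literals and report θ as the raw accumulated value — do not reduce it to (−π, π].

after step 1 (δ=0.23, a=-0.8): (11.046320, -11.501990, -2.142074, 9.600000)
after step 2 (δ=0.06, a=0.5): (9.748622, -13.520895, -2.069988, 9.725000)
after step 3 (δ=-0.13, a=4.0): (8.584744, -15.655460, -2.228915, 10.725000)
after step 4 (δ=0.29, a=-0.8): (6.944811, -17.776715, -1.828856, 10.525000)
after step 5 (δ=-0.11, a=2.7): (6.273304, -20.320836, -1.974161, 11.200000)
after step 6 (δ=-0.42, a=-1.3): (5.174261, -22.896123, -2.599363, 10.875000)

(5.1743, -22.8961, -2.5994, 10.8750)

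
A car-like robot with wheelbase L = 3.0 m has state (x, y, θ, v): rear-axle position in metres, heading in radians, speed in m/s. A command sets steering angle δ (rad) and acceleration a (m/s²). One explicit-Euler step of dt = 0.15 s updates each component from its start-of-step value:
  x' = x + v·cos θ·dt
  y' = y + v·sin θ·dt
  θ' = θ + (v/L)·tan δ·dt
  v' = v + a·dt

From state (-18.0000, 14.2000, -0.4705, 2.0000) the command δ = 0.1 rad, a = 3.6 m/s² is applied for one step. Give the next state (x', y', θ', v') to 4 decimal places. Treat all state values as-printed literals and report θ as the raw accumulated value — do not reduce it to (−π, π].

x' = -18.0000 + 2.0000·cos(-0.4705)·0.15 = -17.7326
y' = 14.2000 + 2.0000·sin(-0.4705)·0.15 = 14.0640
θ' = -0.4705 + (2.0000/3.0)·tan(0.1)·0.15 = -0.4605
v' = 2.0000 + 3.6000·0.15 = 2.5400

(-17.7326, 14.0640, -0.4605, 2.5400)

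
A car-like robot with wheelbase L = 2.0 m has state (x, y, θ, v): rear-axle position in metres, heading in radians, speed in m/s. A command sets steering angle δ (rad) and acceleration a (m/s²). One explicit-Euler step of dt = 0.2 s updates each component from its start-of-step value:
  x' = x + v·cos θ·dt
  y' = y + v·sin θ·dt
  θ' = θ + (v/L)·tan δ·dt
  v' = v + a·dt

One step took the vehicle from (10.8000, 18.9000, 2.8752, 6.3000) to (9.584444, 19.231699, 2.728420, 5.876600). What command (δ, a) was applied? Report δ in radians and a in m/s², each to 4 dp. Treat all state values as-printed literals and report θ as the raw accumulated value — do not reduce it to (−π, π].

a = (v'−v)/dt = (-0.423400)/0.2 = -2.1170
Δθ = θ'−θ = -0.146780;  (v·dt/L) = 6.3000·0.2/2.0 = 0.630000
tan δ = Δθ·L/(v·dt) = -0.232984  →  δ = -0.2289

δ = -0.2289, a = -2.1170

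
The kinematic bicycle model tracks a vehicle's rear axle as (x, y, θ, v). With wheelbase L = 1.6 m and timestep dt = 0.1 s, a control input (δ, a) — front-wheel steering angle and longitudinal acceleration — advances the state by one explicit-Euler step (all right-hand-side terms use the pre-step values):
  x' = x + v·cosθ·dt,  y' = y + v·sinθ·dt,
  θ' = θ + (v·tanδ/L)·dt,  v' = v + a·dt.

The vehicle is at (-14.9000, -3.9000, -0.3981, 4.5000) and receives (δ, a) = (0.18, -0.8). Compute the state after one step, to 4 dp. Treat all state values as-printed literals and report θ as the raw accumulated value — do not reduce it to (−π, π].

x' = -14.9000 + 4.5000·cos(-0.3981)·0.1 = -14.4852
y' = -3.9000 + 4.5000·sin(-0.3981)·0.1 = -4.0745
θ' = -0.3981 + (4.5000/1.6)·tan(0.18)·0.1 = -0.3469
v' = 4.5000 − 0.8000·0.1 = 4.4200

(-14.4852, -4.0745, -0.3469, 4.4200)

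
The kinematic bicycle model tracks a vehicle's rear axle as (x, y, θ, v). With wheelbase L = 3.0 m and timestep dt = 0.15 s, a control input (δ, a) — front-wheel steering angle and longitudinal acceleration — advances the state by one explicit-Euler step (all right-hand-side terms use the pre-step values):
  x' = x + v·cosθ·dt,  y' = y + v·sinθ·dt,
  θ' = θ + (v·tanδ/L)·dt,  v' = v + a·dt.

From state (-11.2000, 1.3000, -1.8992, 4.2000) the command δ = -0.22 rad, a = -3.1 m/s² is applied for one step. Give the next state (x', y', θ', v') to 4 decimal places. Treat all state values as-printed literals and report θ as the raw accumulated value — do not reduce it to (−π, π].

(-11.4032, 0.7037, -1.9462, 3.7350)

x' = -11.2000 + 4.2000·cos(-1.8992)·0.15 = -11.4032
y' = 1.3000 + 4.2000·sin(-1.8992)·0.15 = 0.7037
θ' = -1.8992 + (4.2000/3.0)·tan(-0.22)·0.15 = -1.9462
v' = 4.2000 − 3.1000·0.15 = 3.7350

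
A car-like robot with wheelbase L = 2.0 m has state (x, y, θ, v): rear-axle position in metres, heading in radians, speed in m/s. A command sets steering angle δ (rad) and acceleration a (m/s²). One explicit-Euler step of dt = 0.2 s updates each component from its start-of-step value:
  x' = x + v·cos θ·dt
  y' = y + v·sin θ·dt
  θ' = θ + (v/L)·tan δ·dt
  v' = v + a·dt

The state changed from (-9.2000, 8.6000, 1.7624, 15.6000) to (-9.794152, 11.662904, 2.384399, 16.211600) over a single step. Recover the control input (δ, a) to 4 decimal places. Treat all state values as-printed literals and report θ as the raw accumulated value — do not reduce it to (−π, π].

a = (v'−v)/dt = (0.611600)/0.2 = 3.0580
Δθ = θ'−θ = 0.621999;  (v·dt/L) = 15.6000·0.2/2.0 = 1.560000
tan δ = Δθ·L/(v·dt) = 0.398717  →  δ = 0.3794

δ = 0.3794, a = 3.0580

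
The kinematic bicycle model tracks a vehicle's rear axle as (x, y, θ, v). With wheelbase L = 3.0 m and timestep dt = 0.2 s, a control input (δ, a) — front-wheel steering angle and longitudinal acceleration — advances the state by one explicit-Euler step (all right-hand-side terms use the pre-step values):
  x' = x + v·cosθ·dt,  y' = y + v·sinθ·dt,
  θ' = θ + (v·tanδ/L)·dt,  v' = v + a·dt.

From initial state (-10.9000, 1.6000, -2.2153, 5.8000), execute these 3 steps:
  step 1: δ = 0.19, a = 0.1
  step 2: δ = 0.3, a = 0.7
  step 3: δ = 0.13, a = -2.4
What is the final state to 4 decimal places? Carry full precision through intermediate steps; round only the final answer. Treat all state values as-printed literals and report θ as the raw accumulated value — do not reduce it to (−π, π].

(-12.7438, -1.3805, -1.9690, 5.4800)

after step 1 (δ=0.19, a=0.1): (-11.596930, 0.672698, -2.140936, 5.820000)
after step 2 (δ=0.3, a=0.7): (-12.225199, -0.307187, -2.020914, 5.960000)
after step 3 (δ=0.13, a=-2.4): (-12.743804, -1.380459, -1.968968, 5.480000)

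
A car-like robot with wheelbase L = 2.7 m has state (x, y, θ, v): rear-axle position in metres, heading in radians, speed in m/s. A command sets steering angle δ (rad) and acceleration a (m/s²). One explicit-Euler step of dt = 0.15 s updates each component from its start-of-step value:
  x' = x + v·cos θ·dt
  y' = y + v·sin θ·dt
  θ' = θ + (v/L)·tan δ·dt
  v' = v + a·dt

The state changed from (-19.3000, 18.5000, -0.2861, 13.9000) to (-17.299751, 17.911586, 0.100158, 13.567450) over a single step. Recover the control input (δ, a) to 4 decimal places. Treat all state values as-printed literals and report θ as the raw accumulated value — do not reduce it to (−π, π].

δ = 0.4638, a = -2.2170

a = (v'−v)/dt = (-0.332550)/0.15 = -2.2170
Δθ = θ'−θ = 0.386258;  (v·dt/L) = 13.9000·0.15/2.7 = 0.772222
tan δ = Δθ·L/(v·dt) = 0.500190  →  δ = 0.4638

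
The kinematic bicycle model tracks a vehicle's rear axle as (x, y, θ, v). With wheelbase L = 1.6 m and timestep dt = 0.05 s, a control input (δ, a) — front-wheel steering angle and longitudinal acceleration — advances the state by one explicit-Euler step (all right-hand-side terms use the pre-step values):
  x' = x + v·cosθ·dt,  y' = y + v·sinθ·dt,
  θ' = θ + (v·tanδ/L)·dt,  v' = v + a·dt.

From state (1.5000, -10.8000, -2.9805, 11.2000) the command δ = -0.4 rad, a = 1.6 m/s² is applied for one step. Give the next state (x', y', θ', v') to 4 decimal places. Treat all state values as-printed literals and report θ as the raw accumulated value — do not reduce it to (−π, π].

(0.9473, -10.8898, -3.1285, 11.2800)

x' = 1.5000 + 11.2000·cos(-2.9805)·0.05 = 0.9473
y' = -10.8000 + 11.2000·sin(-2.9805)·0.05 = -10.8898
θ' = -2.9805 + (11.2000/1.6)·tan(-0.4)·0.05 = -3.1285
v' = 11.2000 + 1.6000·0.05 = 11.2800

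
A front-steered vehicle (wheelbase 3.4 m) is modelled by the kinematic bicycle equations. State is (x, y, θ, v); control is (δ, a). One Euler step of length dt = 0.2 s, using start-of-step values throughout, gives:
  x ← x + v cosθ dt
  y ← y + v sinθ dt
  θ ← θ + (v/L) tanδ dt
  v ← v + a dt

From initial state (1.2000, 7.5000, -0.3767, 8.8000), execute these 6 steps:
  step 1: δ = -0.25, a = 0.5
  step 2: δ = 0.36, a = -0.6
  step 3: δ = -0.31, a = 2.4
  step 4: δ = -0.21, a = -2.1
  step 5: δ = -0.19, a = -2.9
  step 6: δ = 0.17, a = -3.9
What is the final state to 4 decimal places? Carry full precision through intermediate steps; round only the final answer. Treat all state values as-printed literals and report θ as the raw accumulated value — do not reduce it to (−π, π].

(10.4438, 2.5515, -0.6100, 7.4800)

after step 1 (δ=-0.25, a=0.5): (2.836595, 6.852577, -0.508877, 8.900000)
after step 2 (δ=0.36, a=-0.6): (4.391055, 5.985367, -0.311819, 8.780000)
after step 3 (δ=-0.31, a=2.4): (6.062376, 5.446643, -0.477259, 9.260000)
after step 4 (δ=-0.21, a=-2.1): (7.707429, 4.595934, -0.593359, 8.840000)
after step 5 (δ=-0.19, a=-2.9): (9.173220, 3.607359, -0.693365, 8.260000)
after step 6 (δ=0.17, a=-3.9): (10.443772, 2.551518, -0.609960, 7.480000)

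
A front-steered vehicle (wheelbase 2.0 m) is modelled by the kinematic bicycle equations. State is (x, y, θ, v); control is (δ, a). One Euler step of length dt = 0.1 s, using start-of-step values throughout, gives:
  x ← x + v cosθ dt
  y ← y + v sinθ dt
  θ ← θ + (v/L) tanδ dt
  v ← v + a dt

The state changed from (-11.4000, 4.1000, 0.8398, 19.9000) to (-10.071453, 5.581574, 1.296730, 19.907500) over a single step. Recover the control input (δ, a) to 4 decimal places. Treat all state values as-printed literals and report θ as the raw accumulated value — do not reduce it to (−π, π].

a = (v'−v)/dt = (0.007500)/0.1 = 0.0750
Δθ = θ'−θ = 0.456930;  (v·dt/L) = 19.9000·0.1/2.0 = 0.995000
tan δ = Δθ·L/(v·dt) = 0.459226  →  δ = 0.4305

δ = 0.4305, a = 0.0750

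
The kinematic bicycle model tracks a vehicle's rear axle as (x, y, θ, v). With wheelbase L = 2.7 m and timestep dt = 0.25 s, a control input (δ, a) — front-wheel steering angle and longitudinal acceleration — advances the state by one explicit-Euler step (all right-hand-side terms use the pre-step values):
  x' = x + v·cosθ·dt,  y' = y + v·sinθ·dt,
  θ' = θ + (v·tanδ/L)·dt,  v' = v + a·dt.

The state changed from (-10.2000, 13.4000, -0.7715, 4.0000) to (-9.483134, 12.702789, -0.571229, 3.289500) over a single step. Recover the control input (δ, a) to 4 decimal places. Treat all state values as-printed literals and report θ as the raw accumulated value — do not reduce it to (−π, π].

δ = 0.4957, a = -2.8420

a = (v'−v)/dt = (-0.710500)/0.25 = -2.8420
Δθ = θ'−θ = 0.200271;  (v·dt/L) = 4.0000·0.25/2.7 = 0.370370
tan δ = Δθ·L/(v·dt) = 0.540732  →  δ = 0.4957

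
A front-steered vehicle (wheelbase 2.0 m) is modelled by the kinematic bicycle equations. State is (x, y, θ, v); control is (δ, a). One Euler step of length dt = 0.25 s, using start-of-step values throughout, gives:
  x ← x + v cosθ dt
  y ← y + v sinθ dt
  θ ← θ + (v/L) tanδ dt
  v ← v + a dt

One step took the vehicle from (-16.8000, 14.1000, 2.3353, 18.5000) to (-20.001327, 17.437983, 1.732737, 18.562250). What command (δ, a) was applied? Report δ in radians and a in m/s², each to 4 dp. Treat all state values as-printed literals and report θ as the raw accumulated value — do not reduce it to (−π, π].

δ = -0.2549, a = 0.2490

a = (v'−v)/dt = (0.062250)/0.25 = 0.2490
Δθ = θ'−θ = -0.602563;  (v·dt/L) = 18.5000·0.25/2.0 = 2.312500
tan δ = Δθ·L/(v·dt) = -0.260568  →  δ = -0.2549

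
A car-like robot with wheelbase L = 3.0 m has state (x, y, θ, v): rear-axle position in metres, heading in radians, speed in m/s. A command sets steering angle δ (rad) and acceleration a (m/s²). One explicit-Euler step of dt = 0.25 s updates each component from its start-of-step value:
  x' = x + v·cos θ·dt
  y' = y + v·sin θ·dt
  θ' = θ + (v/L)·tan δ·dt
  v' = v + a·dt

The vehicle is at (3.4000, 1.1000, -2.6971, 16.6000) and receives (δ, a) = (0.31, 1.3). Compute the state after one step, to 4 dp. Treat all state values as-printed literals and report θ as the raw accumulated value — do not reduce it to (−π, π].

x' = 3.4000 + 16.6000·cos(-2.6971)·0.25 = -0.3467
y' = 1.1000 + 16.6000·sin(-2.6971)·0.25 = -0.6845
θ' = -2.6971 + (16.6000/3.0)·tan(0.31)·0.25 = -2.2540
v' = 16.6000 + 1.3000·0.25 = 16.9250

(-0.3467, -0.6845, -2.2540, 16.9250)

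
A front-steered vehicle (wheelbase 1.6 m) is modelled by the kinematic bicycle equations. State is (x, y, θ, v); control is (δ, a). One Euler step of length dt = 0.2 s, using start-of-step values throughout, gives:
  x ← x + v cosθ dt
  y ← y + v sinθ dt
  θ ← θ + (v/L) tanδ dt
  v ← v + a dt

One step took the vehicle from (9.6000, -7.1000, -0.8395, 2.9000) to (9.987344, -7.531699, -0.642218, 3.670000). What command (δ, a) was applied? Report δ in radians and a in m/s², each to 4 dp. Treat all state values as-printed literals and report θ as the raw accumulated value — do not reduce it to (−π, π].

a = (v'−v)/dt = (0.770000)/0.2 = 3.8500
Δθ = θ'−θ = 0.197282;  (v·dt/L) = 2.9000·0.2/1.6 = 0.362500
tan δ = Δθ·L/(v·dt) = 0.544226  →  δ = 0.4984

δ = 0.4984, a = 3.8500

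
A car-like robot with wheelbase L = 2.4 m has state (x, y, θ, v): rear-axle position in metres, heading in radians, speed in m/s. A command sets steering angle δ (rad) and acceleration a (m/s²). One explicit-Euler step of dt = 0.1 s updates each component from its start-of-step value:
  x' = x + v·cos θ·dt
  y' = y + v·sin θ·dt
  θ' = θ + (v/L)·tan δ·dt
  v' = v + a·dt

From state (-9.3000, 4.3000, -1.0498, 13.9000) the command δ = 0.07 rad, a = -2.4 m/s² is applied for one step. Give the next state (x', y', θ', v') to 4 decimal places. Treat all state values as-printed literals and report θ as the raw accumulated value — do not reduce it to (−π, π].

(-8.6081, 3.0944, -1.0092, 13.6600)

x' = -9.3000 + 13.9000·cos(-1.0498)·0.1 = -8.6081
y' = 4.3000 + 13.9000·sin(-1.0498)·0.1 = 3.0944
θ' = -1.0498 + (13.9000/2.4)·tan(0.07)·0.1 = -1.0092
v' = 13.9000 − 2.4000·0.1 = 13.6600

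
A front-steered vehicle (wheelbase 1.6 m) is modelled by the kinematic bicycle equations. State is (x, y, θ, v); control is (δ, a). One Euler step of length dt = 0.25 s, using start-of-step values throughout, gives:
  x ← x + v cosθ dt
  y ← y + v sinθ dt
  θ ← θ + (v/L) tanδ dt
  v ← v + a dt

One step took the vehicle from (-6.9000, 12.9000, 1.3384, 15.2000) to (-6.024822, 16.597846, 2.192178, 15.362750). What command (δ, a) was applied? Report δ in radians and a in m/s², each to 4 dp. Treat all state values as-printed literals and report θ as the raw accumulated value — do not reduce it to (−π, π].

a = (v'−v)/dt = (0.162750)/0.25 = 0.6510
Δθ = θ'−θ = 0.853778;  (v·dt/L) = 15.2000·0.25/1.6 = 2.375000
tan δ = Δθ·L/(v·dt) = 0.359485  →  δ = 0.3451

δ = 0.3451, a = 0.6510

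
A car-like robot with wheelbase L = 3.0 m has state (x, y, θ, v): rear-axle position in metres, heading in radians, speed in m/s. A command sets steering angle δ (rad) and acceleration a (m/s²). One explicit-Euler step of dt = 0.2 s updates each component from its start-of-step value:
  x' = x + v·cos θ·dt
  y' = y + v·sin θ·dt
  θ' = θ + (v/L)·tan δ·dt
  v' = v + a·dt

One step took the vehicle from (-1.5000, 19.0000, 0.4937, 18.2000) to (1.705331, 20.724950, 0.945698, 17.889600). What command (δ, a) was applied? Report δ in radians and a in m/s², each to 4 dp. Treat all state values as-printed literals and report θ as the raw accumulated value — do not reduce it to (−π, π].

a = (v'−v)/dt = (-0.310400)/0.2 = -1.5520
Δθ = θ'−θ = 0.451998;  (v·dt/L) = 18.2000·0.2/3.0 = 1.213333
tan δ = Δθ·L/(v·dt) = 0.372526  →  δ = 0.3566

δ = 0.3566, a = -1.5520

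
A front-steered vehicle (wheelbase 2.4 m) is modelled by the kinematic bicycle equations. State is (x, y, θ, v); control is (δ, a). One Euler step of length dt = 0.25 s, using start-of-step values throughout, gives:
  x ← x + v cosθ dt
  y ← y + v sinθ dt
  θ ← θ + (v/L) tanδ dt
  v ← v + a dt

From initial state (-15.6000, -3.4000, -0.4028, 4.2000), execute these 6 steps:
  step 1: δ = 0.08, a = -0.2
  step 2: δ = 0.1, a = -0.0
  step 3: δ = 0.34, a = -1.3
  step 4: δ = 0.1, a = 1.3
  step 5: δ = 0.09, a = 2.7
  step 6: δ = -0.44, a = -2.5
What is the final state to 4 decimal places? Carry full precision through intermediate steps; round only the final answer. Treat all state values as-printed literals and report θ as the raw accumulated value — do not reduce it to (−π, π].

(-9.5106, -4.9257, -0.3291, 4.2000)

after step 1 (δ=0.08, a=-0.2): (-14.634035, -3.811596, -0.367725, 4.150000)
after step 2 (δ=0.1, a=-0.0): (-13.665894, -4.184570, -0.324351, 4.150000)
after step 3 (δ=0.34, a=-1.3): (-12.682492, -4.515215, -0.171434, 3.825000)
after step 4 (δ=0.1, a=1.3): (-11.740259, -4.678347, -0.131457, 4.150000)
after step 5 (δ=0.09, a=2.7): (-10.711711, -4.814341, -0.092445, 4.825000)
after step 6 (δ=-0.44, a=-2.5): (-9.510611, -4.925694, -0.329061, 4.200000)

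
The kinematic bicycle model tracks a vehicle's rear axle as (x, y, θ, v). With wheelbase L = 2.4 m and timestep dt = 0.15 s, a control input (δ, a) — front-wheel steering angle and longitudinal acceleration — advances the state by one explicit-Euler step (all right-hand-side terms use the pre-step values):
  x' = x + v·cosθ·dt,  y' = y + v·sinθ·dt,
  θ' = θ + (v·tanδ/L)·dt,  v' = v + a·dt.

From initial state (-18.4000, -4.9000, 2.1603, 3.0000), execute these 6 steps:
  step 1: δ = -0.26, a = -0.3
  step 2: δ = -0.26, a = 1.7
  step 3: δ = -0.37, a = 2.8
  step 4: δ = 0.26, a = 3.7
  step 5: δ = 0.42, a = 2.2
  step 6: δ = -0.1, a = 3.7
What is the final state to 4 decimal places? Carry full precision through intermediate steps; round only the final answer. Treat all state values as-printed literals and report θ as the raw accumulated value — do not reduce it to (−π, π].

after step 1 (δ=-0.26, a=-0.3): (-18.650177, -4.525952, 2.110421, 2.955000)
after step 2 (δ=-0.26, a=1.7): (-18.877925, -4.145688, 2.061290, 3.210000)
after step 3 (δ=-0.37, a=2.8): (-19.104741, -3.720956, 1.983475, 3.630000)
after step 4 (δ=0.26, a=3.7): (-19.323121, -3.222167, 2.043829, 4.185000)
after step 5 (δ=0.42, a=2.2): (-19.609116, -2.663350, 2.160635, 4.515000)
after step 6 (δ=-0.1, a=3.7): (-19.985821, -2.100535, 2.132322, 5.070000)

(-19.9858, -2.1005, 2.1323, 5.0700)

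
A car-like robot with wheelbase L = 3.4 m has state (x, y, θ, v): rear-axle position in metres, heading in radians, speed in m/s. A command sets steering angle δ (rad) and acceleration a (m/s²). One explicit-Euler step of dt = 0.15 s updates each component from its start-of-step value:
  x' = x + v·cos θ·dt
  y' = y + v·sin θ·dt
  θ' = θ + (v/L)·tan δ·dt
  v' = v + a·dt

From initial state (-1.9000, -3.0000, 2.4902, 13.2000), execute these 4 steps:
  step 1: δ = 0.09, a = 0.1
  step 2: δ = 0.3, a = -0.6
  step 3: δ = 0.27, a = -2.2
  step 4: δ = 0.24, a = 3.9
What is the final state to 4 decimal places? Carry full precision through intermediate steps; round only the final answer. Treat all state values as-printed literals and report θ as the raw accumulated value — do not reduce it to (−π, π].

after step 1 (δ=0.09, a=0.1): (-3.474576, -1.799537, 2.542754, 13.215000)
after step 2 (δ=0.3, a=-0.6): (-5.111896, -0.682175, 2.723101, 13.125000)
after step 3 (δ=0.27, a=-2.2): (-6.910749, 0.117891, 2.883356, 12.795000)
after step 4 (δ=0.24, a=3.9): (-8.766360, 0.608020, 3.021495, 13.380000)

(-8.7664, 0.6080, 3.0215, 13.3800)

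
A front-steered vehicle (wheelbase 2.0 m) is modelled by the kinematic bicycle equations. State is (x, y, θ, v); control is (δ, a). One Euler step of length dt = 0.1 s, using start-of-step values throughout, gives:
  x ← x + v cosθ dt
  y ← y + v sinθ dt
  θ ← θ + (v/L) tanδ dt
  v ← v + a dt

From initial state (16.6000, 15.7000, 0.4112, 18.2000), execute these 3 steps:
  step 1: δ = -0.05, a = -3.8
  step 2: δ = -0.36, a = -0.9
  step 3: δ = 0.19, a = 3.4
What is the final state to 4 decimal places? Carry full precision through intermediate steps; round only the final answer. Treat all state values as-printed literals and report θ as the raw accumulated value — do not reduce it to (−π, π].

(21.7047, 17.1183, 0.2008, 18.0700)

after step 1 (δ=-0.05, a=-3.8): (18.268288, 16.427471, 0.365662, 17.820000)
after step 2 (δ=-0.36, a=-0.9): (19.932475, 17.064657, 0.030287, 17.730000)
after step 3 (δ=0.19, a=3.4): (21.704662, 17.118348, 0.200779, 18.070000)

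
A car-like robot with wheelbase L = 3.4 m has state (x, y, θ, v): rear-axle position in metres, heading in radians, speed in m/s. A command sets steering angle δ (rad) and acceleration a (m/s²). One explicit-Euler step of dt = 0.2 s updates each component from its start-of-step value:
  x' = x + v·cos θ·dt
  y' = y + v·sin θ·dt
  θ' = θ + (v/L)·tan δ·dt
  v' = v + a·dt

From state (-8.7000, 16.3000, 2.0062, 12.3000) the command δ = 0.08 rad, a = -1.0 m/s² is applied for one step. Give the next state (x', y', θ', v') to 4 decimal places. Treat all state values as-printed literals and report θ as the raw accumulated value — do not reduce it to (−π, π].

(-9.7376, 18.5305, 2.0642, 12.1000)

x' = -8.7000 + 12.3000·cos(2.0062)·0.2 = -9.7376
y' = 16.3000 + 12.3000·sin(2.0062)·0.2 = 18.5305
θ' = 2.0062 + (12.3000/3.4)·tan(0.08)·0.2 = 2.0642
v' = 12.3000 − 1.0000·0.2 = 12.1000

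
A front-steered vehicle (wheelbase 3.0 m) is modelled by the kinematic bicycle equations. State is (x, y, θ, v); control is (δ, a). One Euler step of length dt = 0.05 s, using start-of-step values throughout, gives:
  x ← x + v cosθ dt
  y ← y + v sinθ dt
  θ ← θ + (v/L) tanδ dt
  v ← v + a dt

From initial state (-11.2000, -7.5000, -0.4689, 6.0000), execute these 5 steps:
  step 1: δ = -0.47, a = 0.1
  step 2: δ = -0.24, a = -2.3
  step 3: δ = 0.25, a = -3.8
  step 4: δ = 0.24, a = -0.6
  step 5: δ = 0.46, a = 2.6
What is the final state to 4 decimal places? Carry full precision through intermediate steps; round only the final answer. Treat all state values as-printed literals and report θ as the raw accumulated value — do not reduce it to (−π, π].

after step 1 (δ=-0.47, a=0.1): (-10.932380, -7.635572, -0.519697, 6.005000)
after step 2 (δ=-0.24, a=-2.3): (-10.671772, -7.784681, -0.544189, 5.890000)
after step 3 (δ=0.25, a=-3.8): (-10.419813, -7.937151, -0.519123, 5.700000)
after step 4 (δ=0.24, a=-0.6): (-10.172361, -8.078544, -0.495875, 5.670000)
after step 5 (δ=0.46, a=2.6): (-9.923008, -8.213434, -0.449055, 5.800000)

(-9.9230, -8.2134, -0.4491, 5.8000)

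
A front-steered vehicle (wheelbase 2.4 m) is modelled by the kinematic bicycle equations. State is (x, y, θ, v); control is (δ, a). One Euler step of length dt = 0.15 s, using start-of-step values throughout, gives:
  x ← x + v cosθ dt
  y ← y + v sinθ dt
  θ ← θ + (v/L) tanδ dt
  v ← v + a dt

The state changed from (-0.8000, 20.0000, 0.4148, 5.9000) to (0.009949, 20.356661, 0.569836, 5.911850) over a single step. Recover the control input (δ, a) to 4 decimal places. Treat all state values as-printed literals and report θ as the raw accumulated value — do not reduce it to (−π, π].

a = (v'−v)/dt = (0.011850)/0.15 = 0.0790
Δθ = θ'−θ = 0.155036;  (v·dt/L) = 5.9000·0.15/2.4 = 0.368750
tan δ = Δθ·L/(v·dt) = 0.420437  →  δ = 0.3980

δ = 0.3980, a = 0.0790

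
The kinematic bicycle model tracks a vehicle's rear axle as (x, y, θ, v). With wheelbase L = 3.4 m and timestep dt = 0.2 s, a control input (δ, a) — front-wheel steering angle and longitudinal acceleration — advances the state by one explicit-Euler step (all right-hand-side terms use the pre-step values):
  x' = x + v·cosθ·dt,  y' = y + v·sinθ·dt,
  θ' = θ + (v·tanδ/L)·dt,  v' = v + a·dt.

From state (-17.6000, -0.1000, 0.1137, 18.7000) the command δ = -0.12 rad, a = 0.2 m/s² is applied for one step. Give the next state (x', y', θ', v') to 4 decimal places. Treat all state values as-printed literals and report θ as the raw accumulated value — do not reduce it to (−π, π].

(-13.8841, 0.3243, -0.0189, 18.7400)

x' = -17.6000 + 18.7000·cos(0.1137)·0.2 = -13.8841
y' = -0.1000 + 18.7000·sin(0.1137)·0.2 = 0.3243
θ' = 0.1137 + (18.7000/3.4)·tan(-0.12)·0.2 = -0.0189
v' = 18.7000 + 0.2000·0.2 = 18.7400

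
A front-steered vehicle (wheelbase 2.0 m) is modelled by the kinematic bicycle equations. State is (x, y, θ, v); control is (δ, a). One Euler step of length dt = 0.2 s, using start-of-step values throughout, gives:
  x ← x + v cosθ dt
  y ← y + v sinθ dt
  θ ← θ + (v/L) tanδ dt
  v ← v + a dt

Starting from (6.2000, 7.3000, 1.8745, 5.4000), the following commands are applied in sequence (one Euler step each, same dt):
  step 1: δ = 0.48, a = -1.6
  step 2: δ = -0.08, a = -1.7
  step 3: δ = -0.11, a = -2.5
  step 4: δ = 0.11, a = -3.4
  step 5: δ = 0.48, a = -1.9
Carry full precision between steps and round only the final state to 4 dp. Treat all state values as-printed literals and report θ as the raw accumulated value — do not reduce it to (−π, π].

(4.0598, 11.3475, 2.2947, 3.1800)

after step 1 (δ=0.48, a=-1.6): (5.877019, 8.330574, 2.155630, 5.080000)
after step 2 (δ=-0.08, a=-1.7): (5.316126, 9.177719, 2.114903, 4.740000)
after step 3 (δ=-0.11, a=-2.5): (4.825390, 9.988819, 2.062552, 4.240000)
after step 4 (δ=0.11, a=-3.4): (4.424986, 10.736335, 2.109381, 3.560000)
after step 5 (δ=0.48, a=-1.9): (4.059786, 11.347541, 2.294718, 3.180000)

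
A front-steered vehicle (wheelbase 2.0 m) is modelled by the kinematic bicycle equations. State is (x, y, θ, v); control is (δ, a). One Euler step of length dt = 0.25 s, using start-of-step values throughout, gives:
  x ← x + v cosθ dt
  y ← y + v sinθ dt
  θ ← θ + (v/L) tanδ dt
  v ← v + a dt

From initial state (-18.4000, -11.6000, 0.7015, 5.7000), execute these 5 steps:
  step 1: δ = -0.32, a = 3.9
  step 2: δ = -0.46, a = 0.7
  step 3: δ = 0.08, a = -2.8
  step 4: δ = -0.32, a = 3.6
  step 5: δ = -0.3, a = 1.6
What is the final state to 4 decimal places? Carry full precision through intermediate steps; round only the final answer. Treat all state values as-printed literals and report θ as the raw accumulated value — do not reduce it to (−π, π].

after step 1 (δ=-0.32, a=3.9): (-17.311478, -10.680356, 0.465385, 6.675000)
after step 2 (δ=-0.46, a=0.7): (-15.820202, -9.931476, 0.051995, 6.850000)
after step 3 (δ=0.08, a=-2.8): (-14.110016, -9.842475, 0.120641, 6.150000)
after step 4 (δ=-0.32, a=3.6): (-12.583691, -9.657438, -0.134114, 7.050000)
after step 5 (δ=-0.3, a=1.6): (-10.837018, -9.893106, -0.406717, 7.450000)

(-10.8370, -9.8931, -0.4067, 7.4500)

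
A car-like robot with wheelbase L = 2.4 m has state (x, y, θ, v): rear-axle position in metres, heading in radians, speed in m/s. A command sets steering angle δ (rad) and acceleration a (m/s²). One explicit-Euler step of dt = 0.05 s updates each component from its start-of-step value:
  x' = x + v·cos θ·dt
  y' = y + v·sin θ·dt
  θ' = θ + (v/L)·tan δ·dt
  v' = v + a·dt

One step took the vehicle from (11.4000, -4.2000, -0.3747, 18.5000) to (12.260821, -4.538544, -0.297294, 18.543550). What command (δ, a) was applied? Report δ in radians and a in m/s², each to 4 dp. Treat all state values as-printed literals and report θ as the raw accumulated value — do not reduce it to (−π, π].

a = (v'−v)/dt = (0.043550)/0.05 = 0.8710
Δθ = θ'−θ = 0.077406;  (v·dt/L) = 18.5000·0.05/2.4 = 0.385417
tan δ = Δθ·L/(v·dt) = 0.200837  →  δ = 0.1982

δ = 0.1982, a = 0.8710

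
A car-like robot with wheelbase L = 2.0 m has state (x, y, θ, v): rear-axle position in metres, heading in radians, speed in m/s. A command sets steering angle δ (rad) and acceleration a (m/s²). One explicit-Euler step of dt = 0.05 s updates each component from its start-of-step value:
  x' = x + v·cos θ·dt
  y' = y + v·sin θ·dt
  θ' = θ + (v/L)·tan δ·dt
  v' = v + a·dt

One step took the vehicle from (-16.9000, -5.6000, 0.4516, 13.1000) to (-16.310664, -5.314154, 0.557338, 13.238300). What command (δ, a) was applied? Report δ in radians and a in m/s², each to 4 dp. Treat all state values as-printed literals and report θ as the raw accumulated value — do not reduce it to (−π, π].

δ = 0.3123, a = 2.7660

a = (v'−v)/dt = (0.138300)/0.05 = 2.7660
Δθ = θ'−θ = 0.105738;  (v·dt/L) = 13.1000·0.05/2.0 = 0.327500
tan δ = Δθ·L/(v·dt) = 0.322864  →  δ = 0.3123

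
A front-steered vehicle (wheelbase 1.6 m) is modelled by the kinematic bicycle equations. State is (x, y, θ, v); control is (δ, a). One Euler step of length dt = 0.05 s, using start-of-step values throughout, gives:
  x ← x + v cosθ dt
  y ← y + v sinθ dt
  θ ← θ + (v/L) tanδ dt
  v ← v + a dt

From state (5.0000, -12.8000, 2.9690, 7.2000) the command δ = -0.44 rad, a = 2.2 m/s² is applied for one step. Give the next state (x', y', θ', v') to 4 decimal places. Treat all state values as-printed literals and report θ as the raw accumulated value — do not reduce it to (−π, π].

x' = 5.0000 + 7.2000·cos(2.9690)·0.05 = 4.6453
y' = -12.8000 + 7.2000·sin(2.9690)·0.05 = -12.7382
θ' = 2.9690 + (7.2000/1.6)·tan(-0.44)·0.05 = 2.8631
v' = 7.2000 + 2.2000·0.05 = 7.3100

(4.6453, -12.7382, 2.8631, 7.3100)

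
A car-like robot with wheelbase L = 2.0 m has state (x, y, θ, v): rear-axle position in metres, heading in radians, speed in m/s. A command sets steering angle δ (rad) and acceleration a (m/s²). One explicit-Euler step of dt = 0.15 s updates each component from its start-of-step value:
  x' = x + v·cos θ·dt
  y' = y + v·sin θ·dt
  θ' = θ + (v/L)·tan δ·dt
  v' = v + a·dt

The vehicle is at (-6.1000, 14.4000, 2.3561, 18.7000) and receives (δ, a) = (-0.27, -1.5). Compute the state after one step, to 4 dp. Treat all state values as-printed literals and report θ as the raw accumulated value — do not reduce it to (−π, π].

(-8.0832, 16.3836, 1.9679, 18.4750)

x' = -6.1000 + 18.7000·cos(2.3561)·0.15 = -8.0832
y' = 14.4000 + 18.7000·sin(2.3561)·0.15 = 16.3836
θ' = 2.3561 + (18.7000/2.0)·tan(-0.27)·0.15 = 1.9679
v' = 18.7000 − 1.5000·0.15 = 18.4750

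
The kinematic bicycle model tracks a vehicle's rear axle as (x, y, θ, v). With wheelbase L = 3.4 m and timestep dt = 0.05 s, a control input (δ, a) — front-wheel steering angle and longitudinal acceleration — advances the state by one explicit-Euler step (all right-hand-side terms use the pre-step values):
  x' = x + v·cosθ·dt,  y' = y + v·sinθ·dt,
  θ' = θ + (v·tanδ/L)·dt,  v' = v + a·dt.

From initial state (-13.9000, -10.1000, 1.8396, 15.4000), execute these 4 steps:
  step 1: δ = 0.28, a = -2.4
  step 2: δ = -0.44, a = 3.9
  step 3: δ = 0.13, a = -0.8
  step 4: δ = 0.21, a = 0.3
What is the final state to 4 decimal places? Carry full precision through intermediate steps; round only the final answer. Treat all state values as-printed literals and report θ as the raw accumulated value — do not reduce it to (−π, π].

(-14.7267, -7.1359, 1.8771, 15.4500)

after step 1 (δ=0.28, a=-2.4): (-14.104495, -9.357651, 1.904723, 15.280000)
after step 2 (δ=-0.44, a=3.9): (-14.354900, -8.635852, 1.798935, 15.475000)
after step 3 (δ=0.13, a=-0.8): (-14.529895, -7.882151, 1.828688, 15.435000)
after step 4 (δ=0.21, a=0.3): (-14.726724, -7.135923, 1.877068, 15.450000)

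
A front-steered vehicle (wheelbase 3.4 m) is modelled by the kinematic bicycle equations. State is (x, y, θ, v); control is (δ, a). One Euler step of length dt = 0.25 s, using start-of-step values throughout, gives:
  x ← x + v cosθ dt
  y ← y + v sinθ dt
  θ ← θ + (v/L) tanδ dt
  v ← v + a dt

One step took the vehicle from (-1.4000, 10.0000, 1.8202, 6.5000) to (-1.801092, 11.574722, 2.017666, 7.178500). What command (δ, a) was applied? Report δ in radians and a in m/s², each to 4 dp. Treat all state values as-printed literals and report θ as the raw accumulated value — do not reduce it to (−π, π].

a = (v'−v)/dt = (0.678500)/0.25 = 2.7140
Δθ = θ'−θ = 0.197466;  (v·dt/L) = 6.5000·0.25/3.4 = 0.477941
tan δ = Δθ·L/(v·dt) = 0.413160  →  δ = 0.3918

δ = 0.3918, a = 2.7140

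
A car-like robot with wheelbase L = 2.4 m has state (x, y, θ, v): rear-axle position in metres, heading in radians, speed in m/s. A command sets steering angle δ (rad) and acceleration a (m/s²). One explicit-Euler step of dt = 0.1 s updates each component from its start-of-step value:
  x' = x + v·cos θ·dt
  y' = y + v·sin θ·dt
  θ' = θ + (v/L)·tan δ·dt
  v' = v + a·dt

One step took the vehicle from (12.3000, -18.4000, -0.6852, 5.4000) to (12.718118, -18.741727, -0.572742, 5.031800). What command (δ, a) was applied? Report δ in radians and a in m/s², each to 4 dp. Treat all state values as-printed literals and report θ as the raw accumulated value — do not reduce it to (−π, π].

a = (v'−v)/dt = (-0.368200)/0.1 = -3.6820
Δθ = θ'−θ = 0.112458;  (v·dt/L) = 5.4000·0.1/2.4 = 0.225000
tan δ = Δθ·L/(v·dt) = 0.499813  →  δ = 0.4635

δ = 0.4635, a = -3.6820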